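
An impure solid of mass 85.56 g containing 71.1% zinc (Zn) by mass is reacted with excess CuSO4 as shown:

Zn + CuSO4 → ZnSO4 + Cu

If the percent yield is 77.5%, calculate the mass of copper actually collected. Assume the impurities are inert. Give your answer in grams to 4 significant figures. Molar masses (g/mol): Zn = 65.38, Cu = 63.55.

Pure Zn available = 85.56 g × 0.711 = 60.833 g.
n(Zn) = 60.833 g / 65.38 g/mol = 0.93046 mol.
From the equation the Zn:Cu mole ratio is 1:1, so n(Cu) = 0.93046 × 1/1 = 0.93046 mol.
Mass of Cu = 0.93046 mol × 63.55 g/mol = 59.130 g.
Actual mass collected = 59.130 g × 0.775 = 45.826 g.

45.83 g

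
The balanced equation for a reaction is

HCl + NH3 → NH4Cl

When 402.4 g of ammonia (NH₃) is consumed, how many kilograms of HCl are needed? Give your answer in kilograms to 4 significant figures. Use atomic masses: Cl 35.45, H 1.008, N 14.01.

0.8613 kg

M(NH3) = 14.01 + 3(1.008) = 17.034 g/mol.
M(HCl) = 1.008 + 35.45 = 36.458 g/mol.
n(NH3) = 402.40 g / 17.034 g/mol = 23.623 mol.
From the equation the NH3:HCl mole ratio is 1:1, so n(HCl) = 23.623 × 1/1 = 23.623 mol.
Mass of HCl = 23.623 mol × 36.458 g/mol = 861.26 g.
Converting to kg: 861.26 g = 0.8613 kg.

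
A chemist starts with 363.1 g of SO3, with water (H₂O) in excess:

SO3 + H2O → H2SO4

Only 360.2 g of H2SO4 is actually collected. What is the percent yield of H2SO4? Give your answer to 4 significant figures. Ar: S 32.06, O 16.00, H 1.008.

M(SO3) = 32.06 + 3(16.00) = 80.06 g/mol.
M(H2SO4) = 2(1.008) + 32.06 + 4(16.00) = 98.076 g/mol.
n(SO3) = 363.10 g / 80.06 g/mol = 4.5353 mol.
From the equation the SO3:H2SO4 mole ratio is 1:1, so n(H2SO4) = 4.5353 × 1/1 = 4.5353 mol.
Mass of H2SO4 = 4.5353 mol × 98.076 g/mol = 444.81 g.
This is the theoretical yield. Percent yield = 360.2 g / 444.81 g × 100% = 80.979%.

80.98 %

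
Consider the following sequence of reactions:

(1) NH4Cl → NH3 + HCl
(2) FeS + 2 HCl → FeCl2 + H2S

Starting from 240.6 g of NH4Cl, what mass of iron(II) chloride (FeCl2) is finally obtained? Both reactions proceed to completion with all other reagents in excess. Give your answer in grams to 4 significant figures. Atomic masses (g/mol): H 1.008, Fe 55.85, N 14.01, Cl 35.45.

285.1 g

M(NH4Cl) = 14.01 + 4(1.008) + 35.45 = 53.492 g/mol.
M(FeCl2) = 55.85 + 2(35.45) = 126.75 g/mol.
n(NH4Cl) = 240.60 / 53.492 = 4.4979 mol.
Step 1 gives a 1:1 ratio of NH4Cl to HCl, so n(HCl) = 4.4979 mol.
In step 2 the HCl:FeCl2 ratio is 2:1, so n(FeCl2) = 2.2489 mol.
Mass of FeCl2 = 2.2489 × 126.75 = 285.05 g.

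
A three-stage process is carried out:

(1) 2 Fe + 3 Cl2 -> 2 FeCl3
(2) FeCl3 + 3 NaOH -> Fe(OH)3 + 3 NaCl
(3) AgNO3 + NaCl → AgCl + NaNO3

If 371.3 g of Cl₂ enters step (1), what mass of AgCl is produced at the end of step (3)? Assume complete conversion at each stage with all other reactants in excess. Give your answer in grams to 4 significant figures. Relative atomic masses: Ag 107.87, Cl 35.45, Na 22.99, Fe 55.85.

M(Cl2) = 2(35.45) = 70.90 g/mol.
M(AgCl) = 107.87 + 35.45 = 143.32 g/mol.
n(Cl2) = 371.3 / 70.90 = 5.2370 mol.
Reaction (1): Cl2→FeCl3 ratio 3:2 ⇒ n(FeCl3) = 3.4913 mol.
Reaction (2): FeCl3→NaCl ratio 1:3 ⇒ n(NaCl) = 10.474 mol.
Reaction (3): NaCl→AgCl ratio 1:1 ⇒ n(AgCl) = 10.474 mol.
Mass of AgCl = 10.474 × 143.32 = 1501.1 g.

1501 g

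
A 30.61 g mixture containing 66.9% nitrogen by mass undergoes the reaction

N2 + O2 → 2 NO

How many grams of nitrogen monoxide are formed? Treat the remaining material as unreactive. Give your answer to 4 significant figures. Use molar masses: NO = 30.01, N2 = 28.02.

Mass of pure N2 = 30.61 g × 0.669 = 20.478 g.
n(N2) = 20.478 g / 28.02 g/mol = 0.73084 mol.
From the equation the N2:NO mole ratio is 1:2, so n(NO) = 0.73084 × 2/1 = 1.4617 mol.
Mass of NO = 1.4617 mol × 30.01 g/mol = 43.865 g.

43.86 g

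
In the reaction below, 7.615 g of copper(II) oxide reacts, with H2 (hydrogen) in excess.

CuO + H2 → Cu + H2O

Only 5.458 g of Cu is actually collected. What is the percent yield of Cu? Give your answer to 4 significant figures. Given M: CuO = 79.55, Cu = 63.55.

n(CuO) = 7.6150 g / 79.55 g/mol = 0.095726 mol.
From the equation the CuO:Cu mole ratio is 1:1, so n(Cu) = 0.095726 × 1/1 = 0.095726 mol.
Mass of Cu = 0.095726 mol × 63.55 g/mol = 6.0834 g.
This is the theoretical yield. Percent yield = 5.458 g / 6.0834 g × 100% = 89.720%.

89.72 %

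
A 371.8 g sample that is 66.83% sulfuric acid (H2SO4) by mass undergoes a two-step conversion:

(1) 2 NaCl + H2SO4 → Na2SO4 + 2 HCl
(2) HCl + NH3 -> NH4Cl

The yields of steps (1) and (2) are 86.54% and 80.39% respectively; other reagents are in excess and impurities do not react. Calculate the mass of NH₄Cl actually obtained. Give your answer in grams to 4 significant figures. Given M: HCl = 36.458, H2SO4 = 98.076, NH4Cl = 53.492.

188.6 g

Pure H2SO4 = 371.8 × 0.6683 = 248.47 g.
n(H2SO4) = 248.47 / 98.076 = 2.5335 mol.
Step 1 (H2SO4:HCl = 1:2): theoretical n(HCl) = 5.0670 mol; at 86.54% yield, n(HCl) = 4.3850 mol.
Step 2 (HCl:NH4Cl = 1:1): theoretical n(NH4Cl) = 4.3850 mol, so theoretical mass = 4.3850 × 53.492 = 234.56 g.
At 80.39% yield, actual mass of NH4Cl = 234.56 × 0.8039 = 188.56 g.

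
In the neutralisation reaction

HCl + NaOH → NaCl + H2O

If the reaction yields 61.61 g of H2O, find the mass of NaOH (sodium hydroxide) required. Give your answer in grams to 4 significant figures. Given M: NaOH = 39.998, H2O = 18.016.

136.8 g

n(H2O) = 61.610 g / 18.016 g/mol = 3.4197 mol.
From the equation the H2O:NaOH mole ratio is 1:1, so n(NaOH) = 3.4197 × 1/1 = 3.4197 mol.
Mass of NaOH = 3.4197 mol × 39.998 g/mol = 136.78 g.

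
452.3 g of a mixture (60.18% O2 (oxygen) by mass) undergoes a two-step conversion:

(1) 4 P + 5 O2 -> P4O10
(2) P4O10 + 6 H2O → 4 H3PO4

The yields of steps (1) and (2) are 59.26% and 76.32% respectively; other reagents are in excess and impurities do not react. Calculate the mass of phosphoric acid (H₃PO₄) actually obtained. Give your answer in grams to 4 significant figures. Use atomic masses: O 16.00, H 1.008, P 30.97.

Pure O2 = 452.3 × 0.6018 = 272.19 g.
M(O2) = 2(16.00) = 32.00 g/mol.
M(H3PO4) = 3(1.008) + 30.97 + 4(16.00) = 97.994 g/mol.
n(O2) = 272.19 / 32.00 = 8.5061 mol.
Step 1 (O2:P4O10 = 5:1): theoretical n(P4O10) = 1.7012 mol; at 59.26% yield, n(P4O10) = 1.0081 mol.
Step 2 (P4O10:H3PO4 = 1:4): theoretical n(H3PO4) = 4.0326 mol, so theoretical mass = 4.0326 × 97.994 = 395.17 g.
At 76.32% yield, actual mass of H3PO4 = 395.17 × 0.7632 = 301.59 g.

301.6 g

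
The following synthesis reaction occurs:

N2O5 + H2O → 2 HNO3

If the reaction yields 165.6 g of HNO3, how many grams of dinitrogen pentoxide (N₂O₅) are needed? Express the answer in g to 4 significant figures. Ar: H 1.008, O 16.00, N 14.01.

141.9 g

M(HNO3) = 1.008 + 14.01 + 3(16.00) = 63.018 g/mol.
M(N2O5) = 2(14.01) + 5(16.00) = 108.02 g/mol.
n(HNO3) = 165.60 g / 63.018 g/mol = 2.6278 mol.
From the equation the HNO3:N2O5 mole ratio is 2:1, so n(N2O5) = 2.6278 × 1/2 = 1.3139 mol.
Mass of N2O5 = 1.3139 mol × 108.02 g/mol = 141.93 g.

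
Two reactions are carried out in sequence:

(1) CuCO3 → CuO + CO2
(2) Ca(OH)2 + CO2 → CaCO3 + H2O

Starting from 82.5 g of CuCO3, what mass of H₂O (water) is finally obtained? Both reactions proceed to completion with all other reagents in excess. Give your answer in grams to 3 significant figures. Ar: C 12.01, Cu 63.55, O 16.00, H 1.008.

12.0 g

M(CuCO3) = 63.55 + 12.01 + 3(16.00) = 123.56 g/mol.
M(H2O) = 2(1.008) + 16.00 = 18.016 g/mol.
n(CuCO3) = 82.50 / 123.56 = 0.6677 mol.
Step 1 gives a 1:1 ratio of CuCO3 to CO2, so n(CO2) = 0.6677 mol.
In step 2 the CO2:H2O ratio is 1:1, so n(H2O) = 0.6677 mol.
Mass of H2O = 0.6677 × 18.016 = 12.03 g.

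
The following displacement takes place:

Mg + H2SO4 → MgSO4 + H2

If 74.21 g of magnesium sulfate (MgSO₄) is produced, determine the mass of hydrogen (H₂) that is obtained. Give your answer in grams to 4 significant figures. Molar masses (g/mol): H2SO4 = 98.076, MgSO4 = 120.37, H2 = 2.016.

1.243 g

n(MgSO4) = 74.210 g / 120.37 g/mol = 0.61652 mol.
From the equation the MgSO4:H2 mole ratio is 1:1, so n(H2) = 0.61652 × 1/1 = 0.61652 mol.
Mass of H2 = 0.61652 mol × 2.016 g/mol = 1.2429 g.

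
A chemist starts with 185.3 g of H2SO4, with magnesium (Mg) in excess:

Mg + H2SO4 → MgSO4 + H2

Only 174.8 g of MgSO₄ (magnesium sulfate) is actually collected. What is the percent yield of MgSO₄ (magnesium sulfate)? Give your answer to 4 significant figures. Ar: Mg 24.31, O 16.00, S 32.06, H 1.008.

76.86 %

M(H2SO4) = 2(1.008) + 32.06 + 4(16.00) = 98.076 g/mol.
M(MgSO4) = 24.31 + 32.06 + 4(16.00) = 120.37 g/mol.
n(H2SO4) = 185.30 g / 98.076 g/mol = 1.8894 mol.
From the equation the H2SO4:MgSO4 mole ratio is 1:1, so n(MgSO4) = 1.8894 × 1/1 = 1.8894 mol.
Mass of MgSO4 = 1.8894 mol × 120.37 g/mol = 227.42 g.
This is the theoretical yield. Percent yield = 174.8 g / 227.42 g × 100% = 76.862%.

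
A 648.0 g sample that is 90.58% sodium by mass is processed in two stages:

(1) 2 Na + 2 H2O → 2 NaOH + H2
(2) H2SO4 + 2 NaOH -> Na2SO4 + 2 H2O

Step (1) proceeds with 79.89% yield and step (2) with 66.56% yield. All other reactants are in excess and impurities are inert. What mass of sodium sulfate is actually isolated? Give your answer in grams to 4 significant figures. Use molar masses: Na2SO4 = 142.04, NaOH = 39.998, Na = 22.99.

Pure Na = 648.0 × 0.9058 = 586.96 g.
n(Na) = 586.96 / 22.99 = 25.531 mol.
Step 1 (Na:NaOH = 2:2): theoretical n(NaOH) = 25.531 mol; at 79.89% yield, n(NaOH) = 20.397 mol.
Step 2 (NaOH:Na2SO4 = 2:1): theoretical n(Na2SO4) = 10.198 mol, so theoretical mass = 10.198 × 142.04 = 1448.6 g.
At 66.56% yield, actual mass of Na2SO4 = 1448.6 × 0.6656 = 964.17 g.

964.2 g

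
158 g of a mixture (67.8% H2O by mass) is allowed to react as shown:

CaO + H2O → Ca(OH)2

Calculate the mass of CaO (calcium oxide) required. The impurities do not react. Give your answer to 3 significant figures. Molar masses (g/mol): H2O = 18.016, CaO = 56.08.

Mass of pure H2O = 158 g × 0.678 = 107.1 g.
n(H2O) = 107.1 g / 18.016 g/mol = 5.946 mol.
From the equation the H2O:CaO mole ratio is 1:1, so n(CaO) = 5.946 × 1/1 = 5.946 mol.
Mass of CaO = 5.946 mol × 56.08 g/mol = 333.5 g.

333 g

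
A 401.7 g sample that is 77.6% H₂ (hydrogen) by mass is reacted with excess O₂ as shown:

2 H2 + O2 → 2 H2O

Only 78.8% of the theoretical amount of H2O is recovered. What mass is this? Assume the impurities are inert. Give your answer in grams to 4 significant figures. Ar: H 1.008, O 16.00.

2195 g

Pure H2 available = 401.7 g × 0.776 = 311.72 g.
M(H2) = 2(1.008) = 2.016 g/mol.
M(H2O) = 2(1.008) + 16.00 = 18.016 g/mol.
n(H2) = 311.72 g / 2.016 g/mol = 154.62 mol.
From the equation the H2:H2O mole ratio is 2:2, so n(H2O) = 154.62 × 2/2 = 154.62 mol.
Mass of H2O = 154.62 mol × 18.016 g/mol = 2785.7 g.
Actual mass collected = 2785.7 g × 0.788 = 2195.1 g.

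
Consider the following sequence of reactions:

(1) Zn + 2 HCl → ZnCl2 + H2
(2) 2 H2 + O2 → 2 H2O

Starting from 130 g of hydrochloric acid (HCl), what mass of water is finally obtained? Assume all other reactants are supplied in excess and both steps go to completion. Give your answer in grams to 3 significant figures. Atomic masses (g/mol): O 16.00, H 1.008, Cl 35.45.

M(HCl) = 1.008 + 35.45 = 36.458 g/mol.
M(H2O) = 2(1.008) + 16.00 = 18.016 g/mol.
n(HCl) = 130.0 / 36.458 = 3.566 mol.
Step 1 gives a 2:1 ratio of HCl to H2, so n(H2) = 1.783 mol.
In step 2 the H2:H2O ratio is 2:2, so n(H2O) = 1.783 mol.
Mass of H2O = 1.783 × 18.016 = 32.12 g.

32.1 g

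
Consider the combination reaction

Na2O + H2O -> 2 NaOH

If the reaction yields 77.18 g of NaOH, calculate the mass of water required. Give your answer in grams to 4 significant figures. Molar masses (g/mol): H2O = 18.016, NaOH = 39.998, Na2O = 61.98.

n(NaOH) = 77.180 g / 39.998 g/mol = 1.9296 mol.
From the equation the NaOH:H2O mole ratio is 2:1, so n(H2O) = 1.9296 × 1/2 = 0.96480 mol.
Mass of H2O = 0.96480 mol × 18.016 g/mol = 17.382 g.

17.38 g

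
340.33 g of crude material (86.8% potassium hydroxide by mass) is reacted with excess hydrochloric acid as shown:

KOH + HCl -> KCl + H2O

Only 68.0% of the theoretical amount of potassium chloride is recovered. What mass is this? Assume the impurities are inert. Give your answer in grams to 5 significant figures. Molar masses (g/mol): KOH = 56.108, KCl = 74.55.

266.90 g

Pure KOH available = 340.33 g × 0.868 = 295.406 g.
n(KOH) = 295.406 g / 56.108 g/mol = 5.26496 mol.
From the equation the KOH:KCl mole ratio is 1:1, so n(KCl) = 5.26496 × 1/1 = 5.26496 mol.
Mass of KCl = 5.26496 mol × 74.55 g/mol = 392.503 g.
Actual mass collected = 392.503 g × 0.680 = 266.902 g.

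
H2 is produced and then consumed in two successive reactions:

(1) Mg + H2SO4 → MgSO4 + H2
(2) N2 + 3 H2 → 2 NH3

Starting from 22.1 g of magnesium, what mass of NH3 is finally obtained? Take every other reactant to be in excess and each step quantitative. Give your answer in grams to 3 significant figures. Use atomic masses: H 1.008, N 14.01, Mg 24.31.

M(Mg) = 24.31 g/mol.
M(NH3) = 14.01 + 3(1.008) = 17.034 g/mol.
n(Mg) = 22.10 / 24.31 = 0.9091 mol.
Step 1 gives a 1:1 ratio of Mg to H2, so n(H2) = 0.9091 mol.
In step 2 the H2:NH3 ratio is 3:2, so n(NH3) = 0.6061 mol.
Mass of NH3 = 0.6061 × 17.034 = 10.32 g.

10.3 g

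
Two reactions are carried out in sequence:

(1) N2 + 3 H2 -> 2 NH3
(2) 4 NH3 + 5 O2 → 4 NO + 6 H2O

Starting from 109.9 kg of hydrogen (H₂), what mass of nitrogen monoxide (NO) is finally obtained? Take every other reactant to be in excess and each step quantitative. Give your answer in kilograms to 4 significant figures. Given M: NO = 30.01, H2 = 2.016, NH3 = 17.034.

1091 kg

109.9 kg = 109900 g.
n(H2) = 109900 / 2.016 = 54514 mol.
Step 1 gives a 3:2 ratio of H2 to NH3, so n(NH3) = 36343 mol.
In step 2 the NH3:NO ratio is 4:4, so n(NO) = 36343 mol.
Mass of NO = 36343 × 30.01 = 1.0906 × 10^6 g = 1091 kg.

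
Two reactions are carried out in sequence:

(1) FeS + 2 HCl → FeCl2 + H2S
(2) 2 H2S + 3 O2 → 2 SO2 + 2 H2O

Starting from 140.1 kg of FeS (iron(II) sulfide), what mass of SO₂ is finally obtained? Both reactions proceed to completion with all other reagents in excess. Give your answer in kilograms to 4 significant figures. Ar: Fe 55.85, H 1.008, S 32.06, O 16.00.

102.1 kg

M(FeS) = 55.85 + 32.06 = 87.91 g/mol.
M(SO2) = 32.06 + 2(16.00) = 64.06 g/mol.
140.1 kg = 140100 g.
n(FeS) = 140100 / 87.91 = 1593.7 mol.
Step 1 gives a 1:1 ratio of FeS to H2S, so n(H2S) = 1593.7 mol.
In step 2 the H2S:SO2 ratio is 2:2, so n(SO2) = 1593.7 mol.
Mass of SO2 = 1593.7 × 64.06 = 102090 g = 102.1 kg.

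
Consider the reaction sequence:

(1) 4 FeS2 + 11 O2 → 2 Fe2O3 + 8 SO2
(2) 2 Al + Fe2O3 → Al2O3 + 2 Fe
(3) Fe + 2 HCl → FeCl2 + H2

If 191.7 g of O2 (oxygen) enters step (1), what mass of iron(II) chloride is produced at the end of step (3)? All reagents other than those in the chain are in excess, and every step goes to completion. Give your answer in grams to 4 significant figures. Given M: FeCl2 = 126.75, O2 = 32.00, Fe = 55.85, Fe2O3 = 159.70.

n(O2) = 191.7 / 32.00 = 5.9906 mol.
Reaction (1): O2→Fe2O3 ratio 11:2 ⇒ n(Fe2O3) = 1.0892 mol.
Reaction (2): Fe2O3→Fe ratio 1:2 ⇒ n(Fe) = 2.1784 mol.
Reaction (3): Fe→FeCl2 ratio 1:1 ⇒ n(FeCl2) = 2.1784 mol.
Mass of FeCl2 = 2.1784 × 126.75 = 276.11 g.

276.1 g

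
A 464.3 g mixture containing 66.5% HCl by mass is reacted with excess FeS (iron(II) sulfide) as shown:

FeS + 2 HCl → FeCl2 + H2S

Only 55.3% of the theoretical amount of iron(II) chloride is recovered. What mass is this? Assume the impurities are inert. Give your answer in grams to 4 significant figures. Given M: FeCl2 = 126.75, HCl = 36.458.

Pure HCl available = 464.3 g × 0.665 = 308.76 g.
n(HCl) = 308.76 g / 36.458 g/mol = 8.4689 mol.
From the equation the HCl:FeCl2 mole ratio is 2:1, so n(FeCl2) = 8.4689 × 1/2 = 4.2345 mol.
Mass of FeCl2 = 4.2345 mol × 126.75 g/mol = 536.72 g.
Actual mass collected = 536.72 g × 0.553 = 296.80 g.

296.8 g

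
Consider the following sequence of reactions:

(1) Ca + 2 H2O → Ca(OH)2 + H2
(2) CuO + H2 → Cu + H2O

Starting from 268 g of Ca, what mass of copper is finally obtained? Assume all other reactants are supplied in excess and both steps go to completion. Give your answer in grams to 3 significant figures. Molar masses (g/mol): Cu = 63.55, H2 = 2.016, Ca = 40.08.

425 g

n(Ca) = 268.0 / 40.08 = 6.687 mol.
Step 1 gives a 1:1 ratio of Ca to H2, so n(H2) = 6.687 mol.
In step 2 the H2:Cu ratio is 1:1, so n(Cu) = 6.687 mol.
Mass of Cu = 6.687 × 63.55 = 424.9 g.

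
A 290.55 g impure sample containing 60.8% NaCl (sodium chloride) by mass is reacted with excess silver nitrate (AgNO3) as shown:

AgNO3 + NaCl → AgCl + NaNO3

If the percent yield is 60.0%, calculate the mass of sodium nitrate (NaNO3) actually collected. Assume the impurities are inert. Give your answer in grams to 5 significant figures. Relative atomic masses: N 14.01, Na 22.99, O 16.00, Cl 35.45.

Pure NaCl available = 290.55 g × 0.608 = 176.654 g.
M(NaCl) = 22.99 + 35.45 = 58.44 g/mol.
M(NaNO3) = 22.99 + 14.01 + 3(16.00) = 85.00 g/mol.
n(NaCl) = 176.654 g / 58.44 g/mol = 3.02283 mol.
From the equation the NaCl:NaNO3 mole ratio is 1:1, so n(NaNO3) = 3.02283 × 1/1 = 3.02283 mol.
Mass of NaNO3 = 3.02283 mol × 85.00 g/mol = 256.941 g.
Actual mass collected = 256.941 g × 0.600 = 154.165 g.

154.16 g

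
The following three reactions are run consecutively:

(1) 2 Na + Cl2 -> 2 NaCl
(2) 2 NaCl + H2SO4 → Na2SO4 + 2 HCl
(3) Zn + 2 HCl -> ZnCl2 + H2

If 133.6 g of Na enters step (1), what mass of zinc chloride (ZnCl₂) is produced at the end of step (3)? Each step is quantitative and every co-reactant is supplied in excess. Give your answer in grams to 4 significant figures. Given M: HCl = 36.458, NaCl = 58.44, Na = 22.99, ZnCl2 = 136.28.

396.0 g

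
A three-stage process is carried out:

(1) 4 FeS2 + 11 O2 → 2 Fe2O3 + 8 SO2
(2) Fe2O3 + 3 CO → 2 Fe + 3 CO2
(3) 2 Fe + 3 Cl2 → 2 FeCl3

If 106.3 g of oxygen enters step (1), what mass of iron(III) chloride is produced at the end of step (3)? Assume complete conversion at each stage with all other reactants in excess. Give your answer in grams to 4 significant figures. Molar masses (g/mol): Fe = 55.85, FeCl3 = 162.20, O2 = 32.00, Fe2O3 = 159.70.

195.9 g

n(O2) = 106.3 / 32.00 = 3.3219 mol.
Reaction (1): O2→Fe2O3 ratio 11:2 ⇒ n(Fe2O3) = 0.60398 mol.
Reaction (2): Fe2O3→Fe ratio 1:2 ⇒ n(Fe) = 1.2080 mol.
Reaction (3): Fe→FeCl3 ratio 2:2 ⇒ n(FeCl3) = 1.2080 mol.
Mass of FeCl3 = 1.2080 × 162.20 = 195.93 g.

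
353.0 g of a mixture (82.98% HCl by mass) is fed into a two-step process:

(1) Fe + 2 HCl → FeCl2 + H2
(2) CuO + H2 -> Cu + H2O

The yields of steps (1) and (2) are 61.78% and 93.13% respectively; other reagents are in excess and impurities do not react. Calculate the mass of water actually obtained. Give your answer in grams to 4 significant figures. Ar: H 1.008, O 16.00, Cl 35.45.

Pure HCl = 353.0 × 0.8298 = 292.92 g.
M(HCl) = 1.008 + 35.45 = 36.458 g/mol.
M(H2O) = 2(1.008) + 16.00 = 18.016 g/mol.
n(HCl) = 292.92 / 36.458 = 8.0344 mol.
Step 1 (HCl:H2 = 2:1): theoretical n(H2) = 4.0172 mol; at 61.78% yield, n(H2) = 2.4818 mol.
Step 2 (H2:H2O = 1:1): theoretical n(H2O) = 2.4818 mol, so theoretical mass = 2.4818 × 18.016 = 44.713 g.
At 93.13% yield, actual mass of H2O = 44.713 × 0.9313 = 41.641 g.

41.64 g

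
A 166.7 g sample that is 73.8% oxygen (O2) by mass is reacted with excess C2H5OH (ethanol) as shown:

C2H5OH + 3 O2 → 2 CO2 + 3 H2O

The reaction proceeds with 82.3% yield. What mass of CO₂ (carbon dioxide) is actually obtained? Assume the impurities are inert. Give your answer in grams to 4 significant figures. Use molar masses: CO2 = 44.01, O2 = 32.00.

92.83 g

Pure O2 available = 166.7 g × 0.738 = 123.02 g.
n(O2) = 123.02 g / 32.00 g/mol = 3.8445 mol.
From the equation the O2:CO2 mole ratio is 3:2, so n(CO2) = 3.8445 × 2/3 = 2.5630 mol.
Mass of CO2 = 2.5630 mol × 44.01 g/mol = 112.80 g.
Actual mass collected = 112.80 g × 0.823 = 92.833 g.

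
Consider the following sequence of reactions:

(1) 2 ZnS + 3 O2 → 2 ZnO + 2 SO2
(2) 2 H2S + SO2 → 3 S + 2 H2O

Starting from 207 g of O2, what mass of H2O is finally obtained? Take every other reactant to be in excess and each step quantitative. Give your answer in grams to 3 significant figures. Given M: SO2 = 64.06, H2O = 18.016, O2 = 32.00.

n(O2) = 207.0 / 32.00 = 6.469 mol.
Step 1 gives a 3:2 ratio of O2 to SO2, so n(SO2) = 4.312 mol.
In step 2 the SO2:H2O ratio is 1:2, so n(H2O) = 8.625 mol.
Mass of H2O = 8.625 × 18.016 = 155.4 g.

155 g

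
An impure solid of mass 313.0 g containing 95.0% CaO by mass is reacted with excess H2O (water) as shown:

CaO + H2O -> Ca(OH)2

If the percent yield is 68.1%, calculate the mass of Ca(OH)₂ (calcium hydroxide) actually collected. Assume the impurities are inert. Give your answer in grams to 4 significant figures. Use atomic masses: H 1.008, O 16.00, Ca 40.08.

267.5 g

Pure CaO available = 313.0 g × 0.950 = 297.35 g.
M(CaO) = 40.08 + 16.00 = 56.08 g/mol.
M(Ca(OH)2) = 40.08 + 2(16.00) + 2(1.008) = 74.096 g/mol.
n(CaO) = 297.35 g / 56.08 g/mol = 5.3022 mol.
From the equation the CaO:Ca(OH)2 mole ratio is 1:1, so n(Ca(OH)2) = 5.3022 × 1/1 = 5.3022 mol.
Mass of Ca(OH)2 = 5.3022 mol × 74.096 g/mol = 392.88 g.
Actual mass collected = 392.88 g × 0.681 = 267.55 g.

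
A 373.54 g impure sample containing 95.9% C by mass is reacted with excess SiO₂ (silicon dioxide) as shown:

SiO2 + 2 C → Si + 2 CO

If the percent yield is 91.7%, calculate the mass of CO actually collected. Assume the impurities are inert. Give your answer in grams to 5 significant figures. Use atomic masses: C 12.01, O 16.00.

Pure C available = 373.54 g × 0.959 = 358.225 g.
M(C) = 12.01 g/mol.
M(CO) = 12.01 + 16.00 = 28.01 g/mol.
n(C) = 358.225 g / 12.01 g/mol = 29.8272 mol.
From the equation the C:CO mole ratio is 2:2, so n(CO) = 29.8272 × 2/2 = 29.8272 mol.
Mass of CO = 29.8272 mol × 28.01 g/mol = 835.460 g.
Actual mass collected = 835.460 g × 0.917 = 766.117 g.

766.12 g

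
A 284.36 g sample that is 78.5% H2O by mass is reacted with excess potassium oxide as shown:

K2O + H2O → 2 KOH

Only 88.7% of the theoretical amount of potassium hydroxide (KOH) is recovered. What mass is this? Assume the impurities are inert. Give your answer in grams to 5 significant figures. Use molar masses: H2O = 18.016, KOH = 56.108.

1233.3 g

Pure H2O available = 284.36 g × 0.785 = 223.223 g.
n(H2O) = 223.223 g / 18.016 g/mol = 12.3902 mol.
From the equation the H2O:KOH mole ratio is 1:2, so n(KOH) = 12.3902 × 2/1 = 24.7805 mol.
Mass of KOH = 24.7805 mol × 56.108 g/mol = 1390.38 g.
Actual mass collected = 1390.38 g × 0.887 = 1233.27 g.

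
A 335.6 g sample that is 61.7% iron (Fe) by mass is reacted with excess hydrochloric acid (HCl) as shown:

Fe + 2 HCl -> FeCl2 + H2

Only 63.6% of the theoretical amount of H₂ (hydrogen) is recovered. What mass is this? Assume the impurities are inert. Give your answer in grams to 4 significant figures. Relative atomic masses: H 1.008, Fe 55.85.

4.754 g

Pure Fe available = 335.6 g × 0.617 = 207.07 g.
M(Fe) = 55.85 g/mol.
M(H2) = 2(1.008) = 2.016 g/mol.
n(Fe) = 207.07 g / 55.85 g/mol = 3.7075 mol.
From the equation the Fe:H2 mole ratio is 1:1, so n(H2) = 3.7075 × 1/1 = 3.7075 mol.
Mass of H2 = 3.7075 mol × 2.016 g/mol = 7.4744 g.
Actual mass collected = 7.4744 g × 0.636 = 4.7537 g.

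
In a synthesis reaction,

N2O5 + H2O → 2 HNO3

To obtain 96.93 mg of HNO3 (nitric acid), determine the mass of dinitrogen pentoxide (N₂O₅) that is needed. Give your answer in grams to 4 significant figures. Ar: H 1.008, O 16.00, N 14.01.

0.08307 g

M(HNO3) = 1.008 + 14.01 + 3(16.00) = 63.018 g/mol.
M(N2O5) = 2(14.01) + 5(16.00) = 108.02 g/mol.
Convert: 96.93 mg = 0.096930 g.
n(HNO3) = 0.096930 g / 63.018 g/mol = 0.0015381 mol.
From the equation the HNO3:N2O5 mole ratio is 2:1, so n(N2O5) = 0.0015381 × 1/2 = 0.00076907 mol.
Mass of N2O5 = 0.00076907 mol × 108.02 g/mol = 0.083075 g.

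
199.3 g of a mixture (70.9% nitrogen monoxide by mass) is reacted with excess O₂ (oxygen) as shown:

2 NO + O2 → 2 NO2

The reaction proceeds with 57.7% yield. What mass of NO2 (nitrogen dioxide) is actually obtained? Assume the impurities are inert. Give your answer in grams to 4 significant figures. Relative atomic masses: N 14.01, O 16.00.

Pure NO available = 199.3 g × 0.709 = 141.30 g.
M(NO) = 14.01 + 16.00 = 30.01 g/mol.
M(NO2) = 14.01 + 2(16.00) = 46.01 g/mol.
n(NO) = 141.30 g / 30.01 g/mol = 4.7086 mol.
From the equation the NO:NO2 mole ratio is 2:2, so n(NO2) = 4.7086 × 2/2 = 4.7086 mol.
Mass of NO2 = 4.7086 mol × 46.01 g/mol = 216.64 g.
Actual mass collected = 216.64 g × 0.577 = 125.00 g.

125.0 g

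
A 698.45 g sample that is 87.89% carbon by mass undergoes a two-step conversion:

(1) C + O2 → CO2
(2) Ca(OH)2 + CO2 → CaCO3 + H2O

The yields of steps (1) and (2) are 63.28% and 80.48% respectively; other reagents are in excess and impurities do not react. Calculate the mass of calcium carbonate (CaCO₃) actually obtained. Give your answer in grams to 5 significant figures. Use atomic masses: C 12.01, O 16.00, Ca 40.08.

Pure C = 698.45 × 0.8789 = 613.868 g.
M(C) = 12.01 g/mol.
M(CaCO3) = 40.08 + 12.01 + 3(16.00) = 100.09 g/mol.
n(C) = 613.868 / 12.01 = 51.1130 mol.
Step 1 (C:CO2 = 1:1): theoretical n(CO2) = 51.1130 mol; at 63.28% yield, n(CO2) = 32.3443 mol.
Step 2 (CO2:CaCO3 = 1:1): theoretical n(CaCO3) = 32.3443 mol, so theoretical mass = 32.3443 × 100.09 = 3237.34 g.
At 80.48% yield, actual mass of CaCO3 = 3237.34 × 0.8048 = 2605.41 g.

2605.4 g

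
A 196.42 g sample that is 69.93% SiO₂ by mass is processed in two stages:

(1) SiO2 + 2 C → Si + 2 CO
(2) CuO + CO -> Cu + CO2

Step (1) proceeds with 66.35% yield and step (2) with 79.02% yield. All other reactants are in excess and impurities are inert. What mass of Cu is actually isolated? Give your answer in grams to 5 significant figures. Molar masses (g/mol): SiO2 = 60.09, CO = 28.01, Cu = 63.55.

152.32 g

Pure SiO2 = 196.42 × 0.6993 = 137.357 g.
n(SiO2) = 137.357 / 60.09 = 2.28585 mol.
Step 1 (SiO2:CO = 1:2): theoretical n(CO) = 4.57169 mol; at 66.35% yield, n(CO) = 3.03332 mol.
Step 2 (CO:Cu = 1:1): theoretical n(Cu) = 3.03332 mol, so theoretical mass = 3.03332 × 63.55 = 192.767 g.
At 79.02% yield, actual mass of Cu = 192.767 × 0.7902 = 152.325 g.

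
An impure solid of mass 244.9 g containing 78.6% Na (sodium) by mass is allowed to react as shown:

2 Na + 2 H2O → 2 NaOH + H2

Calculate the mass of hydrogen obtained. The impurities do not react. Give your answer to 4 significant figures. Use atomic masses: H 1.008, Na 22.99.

8.440 g

Mass of pure Na = 244.9 g × 0.786 = 192.49 g.
M(Na) = 22.99 g/mol.
M(H2) = 2(1.008) = 2.016 g/mol.
n(Na) = 192.49 g / 22.99 g/mol = 8.3728 mol.
From the equation the Na:H2 mole ratio is 2:1, so n(H2) = 8.3728 × 1/2 = 4.1864 mol.
Mass of H2 = 4.1864 mol × 2.016 g/mol = 8.4398 g.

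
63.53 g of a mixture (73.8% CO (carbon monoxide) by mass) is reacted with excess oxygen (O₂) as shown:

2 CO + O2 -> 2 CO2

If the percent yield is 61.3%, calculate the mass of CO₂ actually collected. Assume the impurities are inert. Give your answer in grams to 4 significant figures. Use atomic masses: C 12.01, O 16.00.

Pure CO available = 63.53 g × 0.738 = 46.885 g.
M(CO) = 12.01 + 16.00 = 28.01 g/mol.
M(CO2) = 12.01 + 2(16.00) = 44.01 g/mol.
n(CO) = 46.885 g / 28.01 g/mol = 1.6739 mol.
From the equation the CO:CO2 mole ratio is 2:2, so n(CO2) = 1.6739 × 2/2 = 1.6739 mol.
Mass of CO2 = 1.6739 mol × 44.01 g/mol = 73.667 g.
Actual mass collected = 73.667 g × 0.613 = 45.158 g.

45.16 g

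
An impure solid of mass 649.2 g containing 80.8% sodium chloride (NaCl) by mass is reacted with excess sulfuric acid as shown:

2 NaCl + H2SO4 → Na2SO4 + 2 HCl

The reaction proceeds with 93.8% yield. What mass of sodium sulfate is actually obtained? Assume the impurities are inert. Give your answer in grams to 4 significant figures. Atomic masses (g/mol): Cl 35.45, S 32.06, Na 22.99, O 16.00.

597.9 g

Pure NaCl available = 649.2 g × 0.808 = 524.55 g.
M(NaCl) = 22.99 + 35.45 = 58.44 g/mol.
M(Na2SO4) = 2(22.99) + 32.06 + 4(16.00) = 142.04 g/mol.
n(NaCl) = 524.55 g / 58.44 g/mol = 8.9759 mol.
From the equation the NaCl:Na2SO4 mole ratio is 2:1, so n(Na2SO4) = 8.9759 × 1/2 = 4.4880 mol.
Mass of Na2SO4 = 4.4880 mol × 142.04 g/mol = 637.47 g.
Actual mass collected = 637.47 g × 0.938 = 597.95 g.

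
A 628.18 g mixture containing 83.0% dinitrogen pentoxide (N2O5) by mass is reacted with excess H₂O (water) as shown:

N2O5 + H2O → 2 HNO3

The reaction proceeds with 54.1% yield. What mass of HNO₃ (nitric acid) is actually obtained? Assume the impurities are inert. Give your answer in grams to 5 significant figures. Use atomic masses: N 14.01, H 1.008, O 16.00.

329.12 g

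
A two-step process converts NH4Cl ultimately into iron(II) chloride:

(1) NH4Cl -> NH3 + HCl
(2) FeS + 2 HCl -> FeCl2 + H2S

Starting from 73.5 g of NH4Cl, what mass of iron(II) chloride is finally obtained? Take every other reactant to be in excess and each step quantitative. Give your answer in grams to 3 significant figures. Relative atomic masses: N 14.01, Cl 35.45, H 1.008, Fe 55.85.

M(NH4Cl) = 14.01 + 4(1.008) + 35.45 = 53.492 g/mol.
M(FeCl2) = 55.85 + 2(35.45) = 126.75 g/mol.
n(NH4Cl) = 73.50 / 53.492 = 1.374 mol.
Step 1 gives a 1:1 ratio of NH4Cl to HCl, so n(HCl) = 1.374 mol.
In step 2 the HCl:FeCl2 ratio is 2:1, so n(FeCl2) = 0.6870 mol.
Mass of FeCl2 = 0.6870 × 126.75 = 87.08 g.

87.1 g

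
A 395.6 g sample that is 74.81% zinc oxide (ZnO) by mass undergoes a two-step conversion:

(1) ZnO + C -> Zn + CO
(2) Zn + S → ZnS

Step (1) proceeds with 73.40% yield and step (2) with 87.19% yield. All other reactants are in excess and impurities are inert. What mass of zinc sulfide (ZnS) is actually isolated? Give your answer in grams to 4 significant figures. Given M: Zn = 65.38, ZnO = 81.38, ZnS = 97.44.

226.8 g

Pure ZnO = 395.6 × 0.7481 = 295.95 g.
n(ZnO) = 295.95 / 81.38 = 3.6366 mol.
Step 1 (ZnO:Zn = 1:1): theoretical n(Zn) = 3.6366 mol; at 73.40% yield, n(Zn) = 2.6693 mol.
Step 2 (Zn:ZnS = 1:1): theoretical n(ZnS) = 2.6693 mol, so theoretical mass = 2.6693 × 97.44 = 260.09 g.
At 87.19% yield, actual mass of ZnS = 260.09 × 0.8719 = 226.78 g.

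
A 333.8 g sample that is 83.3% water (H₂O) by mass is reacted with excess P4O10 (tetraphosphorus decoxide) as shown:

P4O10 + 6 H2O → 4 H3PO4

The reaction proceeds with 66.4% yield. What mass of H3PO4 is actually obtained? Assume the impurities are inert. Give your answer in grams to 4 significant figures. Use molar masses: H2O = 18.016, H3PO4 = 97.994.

Pure H2O available = 333.8 g × 0.833 = 278.06 g.
n(H2O) = 278.06 g / 18.016 g/mol = 15.434 mol.
From the equation the H2O:H3PO4 mole ratio is 6:4, so n(H3PO4) = 15.434 × 4/6 = 10.289 mol.
Mass of H3PO4 = 10.289 mol × 97.994 g/mol = 1008.3 g.
Actual mass collected = 1008.3 g × 0.664 = 669.50 g.

669.5 g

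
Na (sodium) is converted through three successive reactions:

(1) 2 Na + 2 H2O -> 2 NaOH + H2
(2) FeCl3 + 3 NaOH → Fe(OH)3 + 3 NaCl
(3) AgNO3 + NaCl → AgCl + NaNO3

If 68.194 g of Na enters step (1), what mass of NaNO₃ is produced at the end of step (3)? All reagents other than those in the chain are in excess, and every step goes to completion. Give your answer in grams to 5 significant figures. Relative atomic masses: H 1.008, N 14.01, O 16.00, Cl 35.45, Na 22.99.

M(Na) = 22.99 g/mol.
M(NaNO3) = 22.99 + 14.01 + 3(16.00) = 85.00 g/mol.
n(Na) = 68.194 / 22.99 = 2.96625 mol.
Reaction (1): Na→NaOH ratio 2:2 ⇒ n(NaOH) = 2.96625 mol.
Reaction (2): NaOH→NaCl ratio 3:3 ⇒ n(NaCl) = 2.96625 mol.
Reaction (3): NaCl→NaNO3 ratio 1:1 ⇒ n(NaNO3) = 2.96625 mol.
Mass of NaNO3 = 2.96625 × 85.00 = 252.131 g.

252.13 g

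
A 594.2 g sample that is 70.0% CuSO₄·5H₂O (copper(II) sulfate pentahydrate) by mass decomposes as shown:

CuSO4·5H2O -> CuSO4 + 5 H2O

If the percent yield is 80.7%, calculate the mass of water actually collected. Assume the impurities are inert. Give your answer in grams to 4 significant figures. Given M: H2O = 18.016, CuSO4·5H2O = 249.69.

121.1 g

Pure CuSO4·5H2O available = 594.2 g × 0.700 = 415.94 g.
n(CuSO4·5H2O) = 415.94 g / 249.69 g/mol = 1.6658 mol.
From the equation the CuSO4·5H2O:H2O mole ratio is 1:5, so n(H2O) = 1.6658 × 5/1 = 8.3291 mol.
Mass of H2O = 8.3291 mol × 18.016 g/mol = 150.06 g.
Actual mass collected = 150.06 g × 0.807 = 121.10 g.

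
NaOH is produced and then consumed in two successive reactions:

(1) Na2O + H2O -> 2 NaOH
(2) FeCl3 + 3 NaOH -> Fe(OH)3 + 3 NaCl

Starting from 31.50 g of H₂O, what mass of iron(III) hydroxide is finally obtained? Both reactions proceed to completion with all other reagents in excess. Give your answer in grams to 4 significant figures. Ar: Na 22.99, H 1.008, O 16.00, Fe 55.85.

M(H2O) = 2(1.008) + 16.00 = 18.016 g/mol.
M(Fe(OH)3) = 55.85 + 3(16.00) + 3(1.008) = 106.874 g/mol.
n(H2O) = 31.500 / 18.016 = 1.7484 mol.
Step 1 gives a 1:2 ratio of H2O to NaOH, so n(NaOH) = 3.4969 mol.
In step 2 the NaOH:Fe(OH)3 ratio is 3:1, so n(Fe(OH)3) = 1.1656 mol.
Mass of Fe(OH)3 = 1.1656 × 106.874 = 124.58 g.

124.6 g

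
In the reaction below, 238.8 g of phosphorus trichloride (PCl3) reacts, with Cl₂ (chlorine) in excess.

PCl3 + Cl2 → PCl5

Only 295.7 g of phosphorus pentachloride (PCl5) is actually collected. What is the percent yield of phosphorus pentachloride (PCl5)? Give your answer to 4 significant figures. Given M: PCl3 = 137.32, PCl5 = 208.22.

81.66 %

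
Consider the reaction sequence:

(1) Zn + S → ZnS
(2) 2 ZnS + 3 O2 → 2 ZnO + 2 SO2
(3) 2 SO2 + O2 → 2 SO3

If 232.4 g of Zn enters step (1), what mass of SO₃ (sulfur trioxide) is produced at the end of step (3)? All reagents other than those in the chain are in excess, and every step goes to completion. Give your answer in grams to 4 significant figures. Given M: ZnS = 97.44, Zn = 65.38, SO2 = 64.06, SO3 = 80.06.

284.6 g

n(Zn) = 232.4 / 65.38 = 3.5546 mol.
Reaction (1): Zn→ZnS ratio 1:1 ⇒ n(ZnS) = 3.5546 mol.
Reaction (2): ZnS→SO2 ratio 2:2 ⇒ n(SO2) = 3.5546 mol.
Reaction (3): SO2→SO3 ratio 2:2 ⇒ n(SO3) = 3.5546 mol.
Mass of SO3 = 3.5546 × 80.06 = 284.58 g.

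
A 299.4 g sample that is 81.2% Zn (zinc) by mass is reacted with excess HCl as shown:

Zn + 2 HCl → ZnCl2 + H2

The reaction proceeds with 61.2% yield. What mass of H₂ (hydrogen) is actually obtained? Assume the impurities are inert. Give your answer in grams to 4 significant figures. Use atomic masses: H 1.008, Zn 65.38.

4.588 g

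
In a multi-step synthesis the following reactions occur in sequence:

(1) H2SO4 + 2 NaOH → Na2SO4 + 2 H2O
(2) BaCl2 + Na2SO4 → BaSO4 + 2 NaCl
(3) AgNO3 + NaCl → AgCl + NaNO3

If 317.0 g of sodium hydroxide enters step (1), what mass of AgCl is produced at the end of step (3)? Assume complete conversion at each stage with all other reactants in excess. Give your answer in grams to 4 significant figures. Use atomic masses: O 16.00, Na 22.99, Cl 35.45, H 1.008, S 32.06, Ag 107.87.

1136 g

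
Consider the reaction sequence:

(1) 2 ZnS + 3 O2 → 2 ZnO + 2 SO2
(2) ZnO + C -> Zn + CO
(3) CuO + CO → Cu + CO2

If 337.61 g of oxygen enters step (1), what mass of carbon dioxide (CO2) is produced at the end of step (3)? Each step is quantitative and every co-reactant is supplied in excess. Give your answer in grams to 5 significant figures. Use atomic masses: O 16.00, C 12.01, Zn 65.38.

309.55 g

M(O2) = 2(16.00) = 32.00 g/mol.
M(CO2) = 12.01 + 2(16.00) = 44.01 g/mol.
n(O2) = 337.61 / 32.00 = 10.5503 mol.
Reaction (1): O2→ZnO ratio 3:2 ⇒ n(ZnO) = 7.03354 mol.
Reaction (2): ZnO→CO ratio 1:1 ⇒ n(CO) = 7.03354 mol.
Reaction (3): CO→CO2 ratio 1:1 ⇒ n(CO2) = 7.03354 mol.
Mass of CO2 = 7.03354 × 44.01 = 309.546 g.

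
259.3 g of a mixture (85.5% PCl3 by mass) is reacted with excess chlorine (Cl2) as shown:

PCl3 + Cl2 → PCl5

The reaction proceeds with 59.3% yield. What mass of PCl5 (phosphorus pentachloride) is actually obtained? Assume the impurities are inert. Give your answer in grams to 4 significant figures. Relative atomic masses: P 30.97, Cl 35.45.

199.3 g

Pure PCl3 available = 259.3 g × 0.855 = 221.70 g.
M(PCl3) = 30.97 + 3(35.45) = 137.32 g/mol.
M(PCl5) = 30.97 + 5(35.45) = 208.22 g/mol.
n(PCl3) = 221.70 g / 137.32 g/mol = 1.6145 mol.
From the equation the PCl3:PCl5 mole ratio is 1:1, so n(PCl5) = 1.6145 × 1/1 = 1.6145 mol.
Mass of PCl5 = 1.6145 mol × 208.22 g/mol = 336.17 g.
Actual mass collected = 336.17 g × 0.593 = 199.35 g.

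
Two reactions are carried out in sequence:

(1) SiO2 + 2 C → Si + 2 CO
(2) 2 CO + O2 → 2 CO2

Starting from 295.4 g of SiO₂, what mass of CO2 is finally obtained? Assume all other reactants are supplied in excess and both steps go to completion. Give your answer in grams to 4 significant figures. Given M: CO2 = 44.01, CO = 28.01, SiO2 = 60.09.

432.7 g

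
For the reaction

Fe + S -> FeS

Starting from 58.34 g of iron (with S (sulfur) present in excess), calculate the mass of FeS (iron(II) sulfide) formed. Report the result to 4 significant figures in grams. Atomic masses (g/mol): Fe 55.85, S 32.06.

91.83 g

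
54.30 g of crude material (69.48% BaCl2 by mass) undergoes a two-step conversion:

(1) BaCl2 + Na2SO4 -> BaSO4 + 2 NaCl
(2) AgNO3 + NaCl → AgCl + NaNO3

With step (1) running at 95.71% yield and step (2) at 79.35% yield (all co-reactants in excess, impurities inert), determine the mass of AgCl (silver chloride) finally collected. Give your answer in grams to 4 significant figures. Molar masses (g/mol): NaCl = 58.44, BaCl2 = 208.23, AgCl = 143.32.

39.44 g

Pure BaCl2 = 54.30 × 0.6948 = 37.728 g.
n(BaCl2) = 37.728 / 208.23 = 0.18118 mol.
Step 1 (BaCl2:NaCl = 1:2): theoretical n(NaCl) = 0.36237 mol; at 95.71% yield, n(NaCl) = 0.34682 mol.
Step 2 (NaCl:AgCl = 1:1): theoretical n(AgCl) = 0.34682 mol, so theoretical mass = 0.34682 × 143.32 = 49.706 g.
At 79.35% yield, actual mass of AgCl = 49.706 × 0.7935 = 39.442 g.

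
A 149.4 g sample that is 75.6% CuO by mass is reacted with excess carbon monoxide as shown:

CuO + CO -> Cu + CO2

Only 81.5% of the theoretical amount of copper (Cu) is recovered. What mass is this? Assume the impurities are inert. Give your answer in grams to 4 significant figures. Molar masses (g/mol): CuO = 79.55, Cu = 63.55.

Pure CuO available = 149.4 g × 0.756 = 112.95 g.
n(CuO) = 112.95 g / 79.55 g/mol = 1.4198 mol.
From the equation the CuO:Cu mole ratio is 1:1, so n(Cu) = 1.4198 × 1/1 = 1.4198 mol.
Mass of Cu = 1.4198 mol × 63.55 g/mol = 90.229 g.
Actual mass collected = 90.229 g × 0.815 = 73.537 g.

73.54 g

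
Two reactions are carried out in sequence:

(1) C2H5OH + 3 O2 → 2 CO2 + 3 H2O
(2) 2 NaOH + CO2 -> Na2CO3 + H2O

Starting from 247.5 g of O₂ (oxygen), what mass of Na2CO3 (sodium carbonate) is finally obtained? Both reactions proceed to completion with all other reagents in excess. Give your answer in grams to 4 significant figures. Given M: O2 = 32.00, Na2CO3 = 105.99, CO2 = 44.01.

n(O2) = 247.50 / 32.00 = 7.7344 mol.
Step 1 gives a 3:2 ratio of O2 to CO2, so n(CO2) = 5.1562 mol.
In step 2 the CO2:Na2CO3 ratio is 1:1, so n(Na2CO3) = 5.1562 mol.
Mass of Na2CO3 = 5.1562 × 105.99 = 546.51 g.

546.5 g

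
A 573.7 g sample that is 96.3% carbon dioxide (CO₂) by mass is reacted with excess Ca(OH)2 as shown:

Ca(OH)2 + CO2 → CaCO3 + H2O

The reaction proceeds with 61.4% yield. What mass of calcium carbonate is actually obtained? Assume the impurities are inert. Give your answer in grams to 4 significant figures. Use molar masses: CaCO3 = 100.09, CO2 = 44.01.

Pure CO2 available = 573.7 g × 0.963 = 552.47 g.
n(CO2) = 552.47 g / 44.01 g/mol = 12.553 mol.
From the equation the CO2:CaCO3 mole ratio is 1:1, so n(CaCO3) = 12.553 × 1/1 = 12.553 mol.
Mass of CaCO3 = 12.553 mol × 100.09 g/mol = 1256.5 g.
Actual mass collected = 1256.5 g × 0.614 = 771.47 g.

771.5 g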